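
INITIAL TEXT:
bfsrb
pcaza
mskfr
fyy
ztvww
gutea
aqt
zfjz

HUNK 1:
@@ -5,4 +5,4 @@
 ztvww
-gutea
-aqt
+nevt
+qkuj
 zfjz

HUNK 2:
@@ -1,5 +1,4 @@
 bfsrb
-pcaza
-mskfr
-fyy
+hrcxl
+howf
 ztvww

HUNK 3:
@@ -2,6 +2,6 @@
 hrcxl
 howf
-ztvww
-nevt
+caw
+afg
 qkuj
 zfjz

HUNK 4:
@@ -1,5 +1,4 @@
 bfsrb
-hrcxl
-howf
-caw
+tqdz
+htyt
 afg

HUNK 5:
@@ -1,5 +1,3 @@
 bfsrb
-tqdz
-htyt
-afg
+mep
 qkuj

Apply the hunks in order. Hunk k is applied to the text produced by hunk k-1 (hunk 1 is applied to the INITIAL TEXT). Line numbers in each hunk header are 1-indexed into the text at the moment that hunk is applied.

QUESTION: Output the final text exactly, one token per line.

Hunk 1: at line 5 remove [gutea,aqt] add [nevt,qkuj] -> 8 lines: bfsrb pcaza mskfr fyy ztvww nevt qkuj zfjz
Hunk 2: at line 1 remove [pcaza,mskfr,fyy] add [hrcxl,howf] -> 7 lines: bfsrb hrcxl howf ztvww nevt qkuj zfjz
Hunk 3: at line 2 remove [ztvww,nevt] add [caw,afg] -> 7 lines: bfsrb hrcxl howf caw afg qkuj zfjz
Hunk 4: at line 1 remove [hrcxl,howf,caw] add [tqdz,htyt] -> 6 lines: bfsrb tqdz htyt afg qkuj zfjz
Hunk 5: at line 1 remove [tqdz,htyt,afg] add [mep] -> 4 lines: bfsrb mep qkuj zfjz

Answer: bfsrb
mep
qkuj
zfjz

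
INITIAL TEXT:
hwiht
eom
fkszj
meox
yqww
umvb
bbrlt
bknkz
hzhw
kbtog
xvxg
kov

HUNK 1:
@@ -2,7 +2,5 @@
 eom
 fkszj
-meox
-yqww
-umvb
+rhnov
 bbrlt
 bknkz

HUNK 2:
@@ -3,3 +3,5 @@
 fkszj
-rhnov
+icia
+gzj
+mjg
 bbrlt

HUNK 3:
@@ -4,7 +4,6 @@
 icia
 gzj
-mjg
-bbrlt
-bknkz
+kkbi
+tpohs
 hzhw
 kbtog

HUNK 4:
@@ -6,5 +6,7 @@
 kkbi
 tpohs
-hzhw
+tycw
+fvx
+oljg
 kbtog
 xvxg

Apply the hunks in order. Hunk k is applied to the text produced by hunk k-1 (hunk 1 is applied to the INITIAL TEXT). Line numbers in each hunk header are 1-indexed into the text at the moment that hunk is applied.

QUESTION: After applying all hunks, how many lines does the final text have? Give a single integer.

Hunk 1: at line 2 remove [meox,yqww,umvb] add [rhnov] -> 10 lines: hwiht eom fkszj rhnov bbrlt bknkz hzhw kbtog xvxg kov
Hunk 2: at line 3 remove [rhnov] add [icia,gzj,mjg] -> 12 lines: hwiht eom fkszj icia gzj mjg bbrlt bknkz hzhw kbtog xvxg kov
Hunk 3: at line 4 remove [mjg,bbrlt,bknkz] add [kkbi,tpohs] -> 11 lines: hwiht eom fkszj icia gzj kkbi tpohs hzhw kbtog xvxg kov
Hunk 4: at line 6 remove [hzhw] add [tycw,fvx,oljg] -> 13 lines: hwiht eom fkszj icia gzj kkbi tpohs tycw fvx oljg kbtog xvxg kov
Final line count: 13

Answer: 13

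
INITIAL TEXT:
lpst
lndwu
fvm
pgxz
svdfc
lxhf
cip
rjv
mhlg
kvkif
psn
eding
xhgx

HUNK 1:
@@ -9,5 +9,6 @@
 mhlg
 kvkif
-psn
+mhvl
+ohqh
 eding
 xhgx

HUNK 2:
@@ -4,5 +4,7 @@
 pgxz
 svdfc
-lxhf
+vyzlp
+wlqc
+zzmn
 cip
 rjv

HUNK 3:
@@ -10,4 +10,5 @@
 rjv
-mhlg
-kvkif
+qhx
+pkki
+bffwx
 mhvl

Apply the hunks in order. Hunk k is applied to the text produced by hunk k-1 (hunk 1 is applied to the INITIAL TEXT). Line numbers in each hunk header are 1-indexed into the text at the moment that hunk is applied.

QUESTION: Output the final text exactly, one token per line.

Answer: lpst
lndwu
fvm
pgxz
svdfc
vyzlp
wlqc
zzmn
cip
rjv
qhx
pkki
bffwx
mhvl
ohqh
eding
xhgx

Derivation:
Hunk 1: at line 9 remove [psn] add [mhvl,ohqh] -> 14 lines: lpst lndwu fvm pgxz svdfc lxhf cip rjv mhlg kvkif mhvl ohqh eding xhgx
Hunk 2: at line 4 remove [lxhf] add [vyzlp,wlqc,zzmn] -> 16 lines: lpst lndwu fvm pgxz svdfc vyzlp wlqc zzmn cip rjv mhlg kvkif mhvl ohqh eding xhgx
Hunk 3: at line 10 remove [mhlg,kvkif] add [qhx,pkki,bffwx] -> 17 lines: lpst lndwu fvm pgxz svdfc vyzlp wlqc zzmn cip rjv qhx pkki bffwx mhvl ohqh eding xhgx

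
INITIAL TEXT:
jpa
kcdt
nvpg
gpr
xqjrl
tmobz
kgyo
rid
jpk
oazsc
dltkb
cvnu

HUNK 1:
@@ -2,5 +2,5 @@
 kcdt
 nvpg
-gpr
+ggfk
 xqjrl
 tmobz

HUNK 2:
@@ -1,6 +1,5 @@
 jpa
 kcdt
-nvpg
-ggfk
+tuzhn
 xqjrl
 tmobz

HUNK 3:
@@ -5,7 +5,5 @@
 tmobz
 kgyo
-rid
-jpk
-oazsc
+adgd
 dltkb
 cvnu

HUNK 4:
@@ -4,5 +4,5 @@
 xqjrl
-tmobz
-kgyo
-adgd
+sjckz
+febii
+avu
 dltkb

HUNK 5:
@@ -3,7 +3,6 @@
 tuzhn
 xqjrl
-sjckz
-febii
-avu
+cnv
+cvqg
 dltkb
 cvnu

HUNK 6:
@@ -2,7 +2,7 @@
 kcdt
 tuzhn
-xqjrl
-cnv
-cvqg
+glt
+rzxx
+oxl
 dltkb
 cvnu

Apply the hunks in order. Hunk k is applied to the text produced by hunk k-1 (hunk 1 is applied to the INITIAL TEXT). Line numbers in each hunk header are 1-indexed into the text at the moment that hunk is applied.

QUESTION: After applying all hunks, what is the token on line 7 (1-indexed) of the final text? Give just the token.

Answer: dltkb

Derivation:
Hunk 1: at line 2 remove [gpr] add [ggfk] -> 12 lines: jpa kcdt nvpg ggfk xqjrl tmobz kgyo rid jpk oazsc dltkb cvnu
Hunk 2: at line 1 remove [nvpg,ggfk] add [tuzhn] -> 11 lines: jpa kcdt tuzhn xqjrl tmobz kgyo rid jpk oazsc dltkb cvnu
Hunk 3: at line 5 remove [rid,jpk,oazsc] add [adgd] -> 9 lines: jpa kcdt tuzhn xqjrl tmobz kgyo adgd dltkb cvnu
Hunk 4: at line 4 remove [tmobz,kgyo,adgd] add [sjckz,febii,avu] -> 9 lines: jpa kcdt tuzhn xqjrl sjckz febii avu dltkb cvnu
Hunk 5: at line 3 remove [sjckz,febii,avu] add [cnv,cvqg] -> 8 lines: jpa kcdt tuzhn xqjrl cnv cvqg dltkb cvnu
Hunk 6: at line 2 remove [xqjrl,cnv,cvqg] add [glt,rzxx,oxl] -> 8 lines: jpa kcdt tuzhn glt rzxx oxl dltkb cvnu
Final line 7: dltkb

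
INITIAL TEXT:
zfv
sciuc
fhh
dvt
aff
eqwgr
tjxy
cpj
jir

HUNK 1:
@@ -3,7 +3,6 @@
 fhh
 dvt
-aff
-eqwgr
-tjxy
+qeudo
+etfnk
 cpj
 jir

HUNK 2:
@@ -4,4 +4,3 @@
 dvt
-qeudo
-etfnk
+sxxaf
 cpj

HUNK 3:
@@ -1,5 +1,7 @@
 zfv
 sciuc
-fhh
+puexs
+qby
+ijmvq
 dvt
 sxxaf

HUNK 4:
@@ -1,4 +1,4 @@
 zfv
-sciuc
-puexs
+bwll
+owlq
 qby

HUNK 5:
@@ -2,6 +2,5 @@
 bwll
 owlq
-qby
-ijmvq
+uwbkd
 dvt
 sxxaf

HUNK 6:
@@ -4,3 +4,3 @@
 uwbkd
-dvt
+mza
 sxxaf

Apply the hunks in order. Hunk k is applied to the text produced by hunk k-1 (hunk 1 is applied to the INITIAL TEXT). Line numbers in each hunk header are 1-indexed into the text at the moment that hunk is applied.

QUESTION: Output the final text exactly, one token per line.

Hunk 1: at line 3 remove [aff,eqwgr,tjxy] add [qeudo,etfnk] -> 8 lines: zfv sciuc fhh dvt qeudo etfnk cpj jir
Hunk 2: at line 4 remove [qeudo,etfnk] add [sxxaf] -> 7 lines: zfv sciuc fhh dvt sxxaf cpj jir
Hunk 3: at line 1 remove [fhh] add [puexs,qby,ijmvq] -> 9 lines: zfv sciuc puexs qby ijmvq dvt sxxaf cpj jir
Hunk 4: at line 1 remove [sciuc,puexs] add [bwll,owlq] -> 9 lines: zfv bwll owlq qby ijmvq dvt sxxaf cpj jir
Hunk 5: at line 2 remove [qby,ijmvq] add [uwbkd] -> 8 lines: zfv bwll owlq uwbkd dvt sxxaf cpj jir
Hunk 6: at line 4 remove [dvt] add [mza] -> 8 lines: zfv bwll owlq uwbkd mza sxxaf cpj jir

Answer: zfv
bwll
owlq
uwbkd
mza
sxxaf
cpj
jir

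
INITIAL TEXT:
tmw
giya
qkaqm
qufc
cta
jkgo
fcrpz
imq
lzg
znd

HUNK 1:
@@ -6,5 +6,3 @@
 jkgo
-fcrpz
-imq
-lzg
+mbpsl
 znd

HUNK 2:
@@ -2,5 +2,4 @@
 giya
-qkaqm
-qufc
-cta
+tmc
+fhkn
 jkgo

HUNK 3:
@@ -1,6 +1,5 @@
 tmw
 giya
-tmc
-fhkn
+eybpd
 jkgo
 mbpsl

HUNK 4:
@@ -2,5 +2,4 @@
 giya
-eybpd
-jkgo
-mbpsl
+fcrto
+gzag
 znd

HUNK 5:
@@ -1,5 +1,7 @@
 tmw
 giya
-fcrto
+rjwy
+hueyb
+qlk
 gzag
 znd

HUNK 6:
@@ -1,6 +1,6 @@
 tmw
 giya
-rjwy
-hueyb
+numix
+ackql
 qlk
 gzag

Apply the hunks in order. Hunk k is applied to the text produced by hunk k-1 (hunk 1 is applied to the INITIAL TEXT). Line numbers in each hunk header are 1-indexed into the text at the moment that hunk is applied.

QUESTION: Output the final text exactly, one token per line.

Answer: tmw
giya
numix
ackql
qlk
gzag
znd

Derivation:
Hunk 1: at line 6 remove [fcrpz,imq,lzg] add [mbpsl] -> 8 lines: tmw giya qkaqm qufc cta jkgo mbpsl znd
Hunk 2: at line 2 remove [qkaqm,qufc,cta] add [tmc,fhkn] -> 7 lines: tmw giya tmc fhkn jkgo mbpsl znd
Hunk 3: at line 1 remove [tmc,fhkn] add [eybpd] -> 6 lines: tmw giya eybpd jkgo mbpsl znd
Hunk 4: at line 2 remove [eybpd,jkgo,mbpsl] add [fcrto,gzag] -> 5 lines: tmw giya fcrto gzag znd
Hunk 5: at line 1 remove [fcrto] add [rjwy,hueyb,qlk] -> 7 lines: tmw giya rjwy hueyb qlk gzag znd
Hunk 6: at line 1 remove [rjwy,hueyb] add [numix,ackql] -> 7 lines: tmw giya numix ackql qlk gzag znd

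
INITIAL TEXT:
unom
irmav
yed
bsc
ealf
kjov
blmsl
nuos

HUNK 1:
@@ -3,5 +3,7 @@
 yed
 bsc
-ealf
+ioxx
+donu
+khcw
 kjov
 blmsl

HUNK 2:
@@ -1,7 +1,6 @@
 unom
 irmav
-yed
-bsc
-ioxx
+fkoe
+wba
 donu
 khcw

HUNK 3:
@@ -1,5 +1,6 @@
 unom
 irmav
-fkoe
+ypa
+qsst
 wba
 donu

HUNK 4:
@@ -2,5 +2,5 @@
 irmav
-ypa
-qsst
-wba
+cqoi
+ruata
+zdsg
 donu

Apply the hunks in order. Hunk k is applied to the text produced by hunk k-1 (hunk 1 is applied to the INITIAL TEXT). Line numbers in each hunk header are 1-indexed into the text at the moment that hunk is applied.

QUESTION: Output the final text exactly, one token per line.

Answer: unom
irmav
cqoi
ruata
zdsg
donu
khcw
kjov
blmsl
nuos

Derivation:
Hunk 1: at line 3 remove [ealf] add [ioxx,donu,khcw] -> 10 lines: unom irmav yed bsc ioxx donu khcw kjov blmsl nuos
Hunk 2: at line 1 remove [yed,bsc,ioxx] add [fkoe,wba] -> 9 lines: unom irmav fkoe wba donu khcw kjov blmsl nuos
Hunk 3: at line 1 remove [fkoe] add [ypa,qsst] -> 10 lines: unom irmav ypa qsst wba donu khcw kjov blmsl nuos
Hunk 4: at line 2 remove [ypa,qsst,wba] add [cqoi,ruata,zdsg] -> 10 lines: unom irmav cqoi ruata zdsg donu khcw kjov blmsl nuos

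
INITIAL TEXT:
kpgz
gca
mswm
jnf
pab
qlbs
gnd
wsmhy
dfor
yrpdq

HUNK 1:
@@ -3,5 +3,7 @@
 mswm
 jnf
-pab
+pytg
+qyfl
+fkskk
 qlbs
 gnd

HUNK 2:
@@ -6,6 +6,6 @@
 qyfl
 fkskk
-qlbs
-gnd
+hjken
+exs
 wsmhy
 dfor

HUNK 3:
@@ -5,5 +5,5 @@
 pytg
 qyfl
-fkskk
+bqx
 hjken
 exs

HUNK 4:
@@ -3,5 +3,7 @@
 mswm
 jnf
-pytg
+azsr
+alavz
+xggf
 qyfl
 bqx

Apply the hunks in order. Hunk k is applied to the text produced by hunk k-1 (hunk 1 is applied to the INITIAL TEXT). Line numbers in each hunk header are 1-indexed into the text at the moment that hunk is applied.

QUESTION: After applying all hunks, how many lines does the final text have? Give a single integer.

Hunk 1: at line 3 remove [pab] add [pytg,qyfl,fkskk] -> 12 lines: kpgz gca mswm jnf pytg qyfl fkskk qlbs gnd wsmhy dfor yrpdq
Hunk 2: at line 6 remove [qlbs,gnd] add [hjken,exs] -> 12 lines: kpgz gca mswm jnf pytg qyfl fkskk hjken exs wsmhy dfor yrpdq
Hunk 3: at line 5 remove [fkskk] add [bqx] -> 12 lines: kpgz gca mswm jnf pytg qyfl bqx hjken exs wsmhy dfor yrpdq
Hunk 4: at line 3 remove [pytg] add [azsr,alavz,xggf] -> 14 lines: kpgz gca mswm jnf azsr alavz xggf qyfl bqx hjken exs wsmhy dfor yrpdq
Final line count: 14

Answer: 14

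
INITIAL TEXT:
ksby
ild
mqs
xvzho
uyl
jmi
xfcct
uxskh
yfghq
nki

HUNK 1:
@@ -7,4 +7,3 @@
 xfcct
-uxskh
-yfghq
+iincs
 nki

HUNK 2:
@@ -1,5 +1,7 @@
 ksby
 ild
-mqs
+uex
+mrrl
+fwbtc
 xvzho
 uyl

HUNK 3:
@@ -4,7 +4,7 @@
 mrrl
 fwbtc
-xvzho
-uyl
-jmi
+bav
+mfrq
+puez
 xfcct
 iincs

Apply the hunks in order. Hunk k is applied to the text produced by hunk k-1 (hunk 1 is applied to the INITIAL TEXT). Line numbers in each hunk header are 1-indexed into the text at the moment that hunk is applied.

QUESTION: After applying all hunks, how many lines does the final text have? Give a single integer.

Answer: 11

Derivation:
Hunk 1: at line 7 remove [uxskh,yfghq] add [iincs] -> 9 lines: ksby ild mqs xvzho uyl jmi xfcct iincs nki
Hunk 2: at line 1 remove [mqs] add [uex,mrrl,fwbtc] -> 11 lines: ksby ild uex mrrl fwbtc xvzho uyl jmi xfcct iincs nki
Hunk 3: at line 4 remove [xvzho,uyl,jmi] add [bav,mfrq,puez] -> 11 lines: ksby ild uex mrrl fwbtc bav mfrq puez xfcct iincs nki
Final line count: 11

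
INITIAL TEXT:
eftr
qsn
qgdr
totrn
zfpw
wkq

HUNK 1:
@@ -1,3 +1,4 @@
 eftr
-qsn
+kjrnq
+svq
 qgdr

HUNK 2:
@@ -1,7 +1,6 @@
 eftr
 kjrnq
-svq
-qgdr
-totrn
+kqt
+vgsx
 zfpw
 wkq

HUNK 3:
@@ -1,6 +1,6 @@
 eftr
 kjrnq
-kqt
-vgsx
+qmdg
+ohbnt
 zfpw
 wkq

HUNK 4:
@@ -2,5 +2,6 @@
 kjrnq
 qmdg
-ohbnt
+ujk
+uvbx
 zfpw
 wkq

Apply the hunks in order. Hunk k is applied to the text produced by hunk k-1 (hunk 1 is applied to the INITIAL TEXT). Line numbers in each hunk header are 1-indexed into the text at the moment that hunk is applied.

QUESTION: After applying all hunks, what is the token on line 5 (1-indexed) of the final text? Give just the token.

Hunk 1: at line 1 remove [qsn] add [kjrnq,svq] -> 7 lines: eftr kjrnq svq qgdr totrn zfpw wkq
Hunk 2: at line 1 remove [svq,qgdr,totrn] add [kqt,vgsx] -> 6 lines: eftr kjrnq kqt vgsx zfpw wkq
Hunk 3: at line 1 remove [kqt,vgsx] add [qmdg,ohbnt] -> 6 lines: eftr kjrnq qmdg ohbnt zfpw wkq
Hunk 4: at line 2 remove [ohbnt] add [ujk,uvbx] -> 7 lines: eftr kjrnq qmdg ujk uvbx zfpw wkq
Final line 5: uvbx

Answer: uvbx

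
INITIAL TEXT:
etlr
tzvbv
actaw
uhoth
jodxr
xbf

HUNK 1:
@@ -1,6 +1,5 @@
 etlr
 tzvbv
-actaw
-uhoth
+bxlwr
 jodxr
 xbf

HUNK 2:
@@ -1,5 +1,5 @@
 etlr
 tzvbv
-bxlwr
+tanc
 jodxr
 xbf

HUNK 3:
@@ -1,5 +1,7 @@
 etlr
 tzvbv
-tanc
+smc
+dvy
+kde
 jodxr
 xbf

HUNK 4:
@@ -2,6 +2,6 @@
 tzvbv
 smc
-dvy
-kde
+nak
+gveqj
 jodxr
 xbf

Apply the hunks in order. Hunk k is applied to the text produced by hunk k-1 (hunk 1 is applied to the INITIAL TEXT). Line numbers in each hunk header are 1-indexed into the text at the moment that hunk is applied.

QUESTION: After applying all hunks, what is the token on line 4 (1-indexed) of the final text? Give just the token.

Answer: nak

Derivation:
Hunk 1: at line 1 remove [actaw,uhoth] add [bxlwr] -> 5 lines: etlr tzvbv bxlwr jodxr xbf
Hunk 2: at line 1 remove [bxlwr] add [tanc] -> 5 lines: etlr tzvbv tanc jodxr xbf
Hunk 3: at line 1 remove [tanc] add [smc,dvy,kde] -> 7 lines: etlr tzvbv smc dvy kde jodxr xbf
Hunk 4: at line 2 remove [dvy,kde] add [nak,gveqj] -> 7 lines: etlr tzvbv smc nak gveqj jodxr xbf
Final line 4: nak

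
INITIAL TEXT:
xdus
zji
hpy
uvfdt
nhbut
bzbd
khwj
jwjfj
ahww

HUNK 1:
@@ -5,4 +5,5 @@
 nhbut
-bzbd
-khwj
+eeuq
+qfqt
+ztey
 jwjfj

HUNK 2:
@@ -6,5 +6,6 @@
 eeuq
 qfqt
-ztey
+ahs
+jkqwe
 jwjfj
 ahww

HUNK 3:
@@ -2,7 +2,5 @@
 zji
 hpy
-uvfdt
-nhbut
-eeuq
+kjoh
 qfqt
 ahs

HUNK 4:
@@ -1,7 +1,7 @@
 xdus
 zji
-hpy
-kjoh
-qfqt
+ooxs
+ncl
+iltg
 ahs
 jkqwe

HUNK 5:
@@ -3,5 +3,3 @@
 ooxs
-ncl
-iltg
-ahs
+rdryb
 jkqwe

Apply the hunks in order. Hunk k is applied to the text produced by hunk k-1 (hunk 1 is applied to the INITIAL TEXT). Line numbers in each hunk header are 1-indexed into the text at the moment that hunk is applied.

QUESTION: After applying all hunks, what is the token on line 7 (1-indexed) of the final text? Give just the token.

Hunk 1: at line 5 remove [bzbd,khwj] add [eeuq,qfqt,ztey] -> 10 lines: xdus zji hpy uvfdt nhbut eeuq qfqt ztey jwjfj ahww
Hunk 2: at line 6 remove [ztey] add [ahs,jkqwe] -> 11 lines: xdus zji hpy uvfdt nhbut eeuq qfqt ahs jkqwe jwjfj ahww
Hunk 3: at line 2 remove [uvfdt,nhbut,eeuq] add [kjoh] -> 9 lines: xdus zji hpy kjoh qfqt ahs jkqwe jwjfj ahww
Hunk 4: at line 1 remove [hpy,kjoh,qfqt] add [ooxs,ncl,iltg] -> 9 lines: xdus zji ooxs ncl iltg ahs jkqwe jwjfj ahww
Hunk 5: at line 3 remove [ncl,iltg,ahs] add [rdryb] -> 7 lines: xdus zji ooxs rdryb jkqwe jwjfj ahww
Final line 7: ahww

Answer: ahww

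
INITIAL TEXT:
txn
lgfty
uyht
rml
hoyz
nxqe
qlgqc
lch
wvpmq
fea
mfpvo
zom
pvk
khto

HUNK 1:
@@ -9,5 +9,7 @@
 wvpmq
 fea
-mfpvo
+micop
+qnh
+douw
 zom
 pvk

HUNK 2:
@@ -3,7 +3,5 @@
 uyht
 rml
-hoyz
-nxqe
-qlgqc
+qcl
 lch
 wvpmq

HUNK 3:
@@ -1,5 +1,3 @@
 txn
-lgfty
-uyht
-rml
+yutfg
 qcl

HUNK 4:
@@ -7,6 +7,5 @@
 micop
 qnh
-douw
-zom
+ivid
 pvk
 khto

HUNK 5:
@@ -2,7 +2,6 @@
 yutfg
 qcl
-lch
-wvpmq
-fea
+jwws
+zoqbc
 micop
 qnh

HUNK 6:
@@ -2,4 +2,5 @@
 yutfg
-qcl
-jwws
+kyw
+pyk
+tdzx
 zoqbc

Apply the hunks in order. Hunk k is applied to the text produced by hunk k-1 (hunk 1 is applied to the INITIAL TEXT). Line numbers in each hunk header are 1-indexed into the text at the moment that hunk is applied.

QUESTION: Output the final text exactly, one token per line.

Answer: txn
yutfg
kyw
pyk
tdzx
zoqbc
micop
qnh
ivid
pvk
khto

Derivation:
Hunk 1: at line 9 remove [mfpvo] add [micop,qnh,douw] -> 16 lines: txn lgfty uyht rml hoyz nxqe qlgqc lch wvpmq fea micop qnh douw zom pvk khto
Hunk 2: at line 3 remove [hoyz,nxqe,qlgqc] add [qcl] -> 14 lines: txn lgfty uyht rml qcl lch wvpmq fea micop qnh douw zom pvk khto
Hunk 3: at line 1 remove [lgfty,uyht,rml] add [yutfg] -> 12 lines: txn yutfg qcl lch wvpmq fea micop qnh douw zom pvk khto
Hunk 4: at line 7 remove [douw,zom] add [ivid] -> 11 lines: txn yutfg qcl lch wvpmq fea micop qnh ivid pvk khto
Hunk 5: at line 2 remove [lch,wvpmq,fea] add [jwws,zoqbc] -> 10 lines: txn yutfg qcl jwws zoqbc micop qnh ivid pvk khto
Hunk 6: at line 2 remove [qcl,jwws] add [kyw,pyk,tdzx] -> 11 lines: txn yutfg kyw pyk tdzx zoqbc micop qnh ivid pvk khto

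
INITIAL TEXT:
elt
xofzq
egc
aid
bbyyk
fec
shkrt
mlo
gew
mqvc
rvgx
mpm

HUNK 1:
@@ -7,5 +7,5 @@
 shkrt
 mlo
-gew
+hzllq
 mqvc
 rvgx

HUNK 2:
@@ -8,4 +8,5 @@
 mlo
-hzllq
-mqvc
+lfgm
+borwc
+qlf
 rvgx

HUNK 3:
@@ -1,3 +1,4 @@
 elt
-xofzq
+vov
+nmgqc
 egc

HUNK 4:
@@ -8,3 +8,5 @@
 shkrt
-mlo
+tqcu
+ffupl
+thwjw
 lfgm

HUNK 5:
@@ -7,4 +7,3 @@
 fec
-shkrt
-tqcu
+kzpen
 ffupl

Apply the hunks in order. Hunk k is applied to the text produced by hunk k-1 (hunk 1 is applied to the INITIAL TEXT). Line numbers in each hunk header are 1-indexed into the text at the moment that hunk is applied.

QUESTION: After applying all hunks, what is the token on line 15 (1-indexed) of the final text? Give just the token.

Answer: mpm

Derivation:
Hunk 1: at line 7 remove [gew] add [hzllq] -> 12 lines: elt xofzq egc aid bbyyk fec shkrt mlo hzllq mqvc rvgx mpm
Hunk 2: at line 8 remove [hzllq,mqvc] add [lfgm,borwc,qlf] -> 13 lines: elt xofzq egc aid bbyyk fec shkrt mlo lfgm borwc qlf rvgx mpm
Hunk 3: at line 1 remove [xofzq] add [vov,nmgqc] -> 14 lines: elt vov nmgqc egc aid bbyyk fec shkrt mlo lfgm borwc qlf rvgx mpm
Hunk 4: at line 8 remove [mlo] add [tqcu,ffupl,thwjw] -> 16 lines: elt vov nmgqc egc aid bbyyk fec shkrt tqcu ffupl thwjw lfgm borwc qlf rvgx mpm
Hunk 5: at line 7 remove [shkrt,tqcu] add [kzpen] -> 15 lines: elt vov nmgqc egc aid bbyyk fec kzpen ffupl thwjw lfgm borwc qlf rvgx mpm
Final line 15: mpm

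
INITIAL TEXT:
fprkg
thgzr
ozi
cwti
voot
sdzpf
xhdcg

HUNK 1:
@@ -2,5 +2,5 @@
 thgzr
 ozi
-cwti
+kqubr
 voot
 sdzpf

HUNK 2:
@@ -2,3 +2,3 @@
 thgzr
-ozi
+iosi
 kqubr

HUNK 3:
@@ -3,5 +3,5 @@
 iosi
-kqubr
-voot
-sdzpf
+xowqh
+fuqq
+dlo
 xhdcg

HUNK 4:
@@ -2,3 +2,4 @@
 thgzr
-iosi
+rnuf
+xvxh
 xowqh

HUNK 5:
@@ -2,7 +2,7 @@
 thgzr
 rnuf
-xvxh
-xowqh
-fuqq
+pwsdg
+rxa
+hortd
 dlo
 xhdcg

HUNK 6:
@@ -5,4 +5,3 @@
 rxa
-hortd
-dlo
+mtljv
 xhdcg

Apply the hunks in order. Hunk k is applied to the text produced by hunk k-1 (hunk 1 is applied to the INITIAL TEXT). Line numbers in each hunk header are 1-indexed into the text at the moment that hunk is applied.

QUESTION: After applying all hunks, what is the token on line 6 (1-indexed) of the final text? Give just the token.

Answer: mtljv

Derivation:
Hunk 1: at line 2 remove [cwti] add [kqubr] -> 7 lines: fprkg thgzr ozi kqubr voot sdzpf xhdcg
Hunk 2: at line 2 remove [ozi] add [iosi] -> 7 lines: fprkg thgzr iosi kqubr voot sdzpf xhdcg
Hunk 3: at line 3 remove [kqubr,voot,sdzpf] add [xowqh,fuqq,dlo] -> 7 lines: fprkg thgzr iosi xowqh fuqq dlo xhdcg
Hunk 4: at line 2 remove [iosi] add [rnuf,xvxh] -> 8 lines: fprkg thgzr rnuf xvxh xowqh fuqq dlo xhdcg
Hunk 5: at line 2 remove [xvxh,xowqh,fuqq] add [pwsdg,rxa,hortd] -> 8 lines: fprkg thgzr rnuf pwsdg rxa hortd dlo xhdcg
Hunk 6: at line 5 remove [hortd,dlo] add [mtljv] -> 7 lines: fprkg thgzr rnuf pwsdg rxa mtljv xhdcg
Final line 6: mtljv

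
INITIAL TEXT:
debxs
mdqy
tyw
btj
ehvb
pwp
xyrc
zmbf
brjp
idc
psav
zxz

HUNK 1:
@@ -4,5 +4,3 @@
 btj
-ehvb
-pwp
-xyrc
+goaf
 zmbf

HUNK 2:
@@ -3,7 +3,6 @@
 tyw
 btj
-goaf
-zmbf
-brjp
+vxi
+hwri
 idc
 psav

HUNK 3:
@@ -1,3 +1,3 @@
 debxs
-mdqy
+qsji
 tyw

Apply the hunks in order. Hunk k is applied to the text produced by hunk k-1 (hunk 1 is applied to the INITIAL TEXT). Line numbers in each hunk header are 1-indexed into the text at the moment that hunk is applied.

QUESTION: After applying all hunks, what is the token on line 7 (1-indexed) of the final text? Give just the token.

Hunk 1: at line 4 remove [ehvb,pwp,xyrc] add [goaf] -> 10 lines: debxs mdqy tyw btj goaf zmbf brjp idc psav zxz
Hunk 2: at line 3 remove [goaf,zmbf,brjp] add [vxi,hwri] -> 9 lines: debxs mdqy tyw btj vxi hwri idc psav zxz
Hunk 3: at line 1 remove [mdqy] add [qsji] -> 9 lines: debxs qsji tyw btj vxi hwri idc psav zxz
Final line 7: idc

Answer: idc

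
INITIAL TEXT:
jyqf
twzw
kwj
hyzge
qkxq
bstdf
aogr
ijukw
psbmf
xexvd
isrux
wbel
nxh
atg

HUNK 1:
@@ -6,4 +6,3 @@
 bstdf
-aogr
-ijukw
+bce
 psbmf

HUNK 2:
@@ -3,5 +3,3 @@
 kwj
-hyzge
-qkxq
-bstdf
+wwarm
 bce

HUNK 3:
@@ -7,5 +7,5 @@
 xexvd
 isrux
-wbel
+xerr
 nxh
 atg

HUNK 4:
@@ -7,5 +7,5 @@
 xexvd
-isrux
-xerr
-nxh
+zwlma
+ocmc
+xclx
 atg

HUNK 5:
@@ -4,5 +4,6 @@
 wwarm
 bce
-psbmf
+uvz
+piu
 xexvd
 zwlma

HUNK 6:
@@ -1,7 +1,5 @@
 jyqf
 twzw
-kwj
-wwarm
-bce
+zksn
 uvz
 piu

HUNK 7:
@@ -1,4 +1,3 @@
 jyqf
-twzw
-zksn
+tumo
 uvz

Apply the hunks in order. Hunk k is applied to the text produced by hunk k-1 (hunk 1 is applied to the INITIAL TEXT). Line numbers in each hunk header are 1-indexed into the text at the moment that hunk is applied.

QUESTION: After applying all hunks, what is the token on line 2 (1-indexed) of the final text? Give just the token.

Answer: tumo

Derivation:
Hunk 1: at line 6 remove [aogr,ijukw] add [bce] -> 13 lines: jyqf twzw kwj hyzge qkxq bstdf bce psbmf xexvd isrux wbel nxh atg
Hunk 2: at line 3 remove [hyzge,qkxq,bstdf] add [wwarm] -> 11 lines: jyqf twzw kwj wwarm bce psbmf xexvd isrux wbel nxh atg
Hunk 3: at line 7 remove [wbel] add [xerr] -> 11 lines: jyqf twzw kwj wwarm bce psbmf xexvd isrux xerr nxh atg
Hunk 4: at line 7 remove [isrux,xerr,nxh] add [zwlma,ocmc,xclx] -> 11 lines: jyqf twzw kwj wwarm bce psbmf xexvd zwlma ocmc xclx atg
Hunk 5: at line 4 remove [psbmf] add [uvz,piu] -> 12 lines: jyqf twzw kwj wwarm bce uvz piu xexvd zwlma ocmc xclx atg
Hunk 6: at line 1 remove [kwj,wwarm,bce] add [zksn] -> 10 lines: jyqf twzw zksn uvz piu xexvd zwlma ocmc xclx atg
Hunk 7: at line 1 remove [twzw,zksn] add [tumo] -> 9 lines: jyqf tumo uvz piu xexvd zwlma ocmc xclx atg
Final line 2: tumo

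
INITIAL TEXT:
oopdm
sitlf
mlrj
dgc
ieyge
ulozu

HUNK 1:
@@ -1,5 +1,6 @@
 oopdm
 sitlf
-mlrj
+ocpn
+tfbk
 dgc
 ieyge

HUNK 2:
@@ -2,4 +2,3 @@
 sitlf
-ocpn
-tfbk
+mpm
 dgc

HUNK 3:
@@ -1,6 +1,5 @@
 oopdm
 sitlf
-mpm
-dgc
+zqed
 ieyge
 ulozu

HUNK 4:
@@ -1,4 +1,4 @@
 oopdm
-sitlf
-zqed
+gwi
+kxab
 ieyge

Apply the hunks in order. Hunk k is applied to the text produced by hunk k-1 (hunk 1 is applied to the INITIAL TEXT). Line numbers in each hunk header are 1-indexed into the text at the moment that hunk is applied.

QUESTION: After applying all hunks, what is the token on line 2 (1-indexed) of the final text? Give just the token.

Hunk 1: at line 1 remove [mlrj] add [ocpn,tfbk] -> 7 lines: oopdm sitlf ocpn tfbk dgc ieyge ulozu
Hunk 2: at line 2 remove [ocpn,tfbk] add [mpm] -> 6 lines: oopdm sitlf mpm dgc ieyge ulozu
Hunk 3: at line 1 remove [mpm,dgc] add [zqed] -> 5 lines: oopdm sitlf zqed ieyge ulozu
Hunk 4: at line 1 remove [sitlf,zqed] add [gwi,kxab] -> 5 lines: oopdm gwi kxab ieyge ulozu
Final line 2: gwi

Answer: gwi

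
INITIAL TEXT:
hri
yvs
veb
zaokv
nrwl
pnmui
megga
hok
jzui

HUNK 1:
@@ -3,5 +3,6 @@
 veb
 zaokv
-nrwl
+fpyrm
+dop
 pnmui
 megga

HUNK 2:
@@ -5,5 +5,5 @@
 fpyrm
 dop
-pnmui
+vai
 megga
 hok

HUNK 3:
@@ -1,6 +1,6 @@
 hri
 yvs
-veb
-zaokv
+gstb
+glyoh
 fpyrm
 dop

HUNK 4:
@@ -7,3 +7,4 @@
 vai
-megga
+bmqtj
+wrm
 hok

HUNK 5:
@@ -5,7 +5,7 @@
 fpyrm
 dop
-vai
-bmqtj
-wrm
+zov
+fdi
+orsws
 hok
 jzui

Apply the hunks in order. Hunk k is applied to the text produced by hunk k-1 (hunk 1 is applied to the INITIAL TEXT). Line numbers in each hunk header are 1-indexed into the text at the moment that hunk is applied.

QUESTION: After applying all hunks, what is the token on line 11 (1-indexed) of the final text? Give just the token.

Hunk 1: at line 3 remove [nrwl] add [fpyrm,dop] -> 10 lines: hri yvs veb zaokv fpyrm dop pnmui megga hok jzui
Hunk 2: at line 5 remove [pnmui] add [vai] -> 10 lines: hri yvs veb zaokv fpyrm dop vai megga hok jzui
Hunk 3: at line 1 remove [veb,zaokv] add [gstb,glyoh] -> 10 lines: hri yvs gstb glyoh fpyrm dop vai megga hok jzui
Hunk 4: at line 7 remove [megga] add [bmqtj,wrm] -> 11 lines: hri yvs gstb glyoh fpyrm dop vai bmqtj wrm hok jzui
Hunk 5: at line 5 remove [vai,bmqtj,wrm] add [zov,fdi,orsws] -> 11 lines: hri yvs gstb glyoh fpyrm dop zov fdi orsws hok jzui
Final line 11: jzui

Answer: jzui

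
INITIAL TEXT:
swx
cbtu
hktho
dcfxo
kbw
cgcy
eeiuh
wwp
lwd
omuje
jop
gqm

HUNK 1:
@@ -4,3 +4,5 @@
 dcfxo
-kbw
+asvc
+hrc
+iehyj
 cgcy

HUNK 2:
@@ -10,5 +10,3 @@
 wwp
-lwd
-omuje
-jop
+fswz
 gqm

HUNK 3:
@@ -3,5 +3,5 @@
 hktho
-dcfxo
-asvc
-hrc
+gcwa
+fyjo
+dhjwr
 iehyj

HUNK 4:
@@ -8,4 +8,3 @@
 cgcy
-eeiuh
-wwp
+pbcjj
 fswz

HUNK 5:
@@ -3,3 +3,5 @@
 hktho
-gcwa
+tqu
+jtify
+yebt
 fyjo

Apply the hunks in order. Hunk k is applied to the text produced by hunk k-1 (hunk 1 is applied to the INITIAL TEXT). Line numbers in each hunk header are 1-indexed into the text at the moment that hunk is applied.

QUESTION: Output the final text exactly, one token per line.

Answer: swx
cbtu
hktho
tqu
jtify
yebt
fyjo
dhjwr
iehyj
cgcy
pbcjj
fswz
gqm

Derivation:
Hunk 1: at line 4 remove [kbw] add [asvc,hrc,iehyj] -> 14 lines: swx cbtu hktho dcfxo asvc hrc iehyj cgcy eeiuh wwp lwd omuje jop gqm
Hunk 2: at line 10 remove [lwd,omuje,jop] add [fswz] -> 12 lines: swx cbtu hktho dcfxo asvc hrc iehyj cgcy eeiuh wwp fswz gqm
Hunk 3: at line 3 remove [dcfxo,asvc,hrc] add [gcwa,fyjo,dhjwr] -> 12 lines: swx cbtu hktho gcwa fyjo dhjwr iehyj cgcy eeiuh wwp fswz gqm
Hunk 4: at line 8 remove [eeiuh,wwp] add [pbcjj] -> 11 lines: swx cbtu hktho gcwa fyjo dhjwr iehyj cgcy pbcjj fswz gqm
Hunk 5: at line 3 remove [gcwa] add [tqu,jtify,yebt] -> 13 lines: swx cbtu hktho tqu jtify yebt fyjo dhjwr iehyj cgcy pbcjj fswz gqm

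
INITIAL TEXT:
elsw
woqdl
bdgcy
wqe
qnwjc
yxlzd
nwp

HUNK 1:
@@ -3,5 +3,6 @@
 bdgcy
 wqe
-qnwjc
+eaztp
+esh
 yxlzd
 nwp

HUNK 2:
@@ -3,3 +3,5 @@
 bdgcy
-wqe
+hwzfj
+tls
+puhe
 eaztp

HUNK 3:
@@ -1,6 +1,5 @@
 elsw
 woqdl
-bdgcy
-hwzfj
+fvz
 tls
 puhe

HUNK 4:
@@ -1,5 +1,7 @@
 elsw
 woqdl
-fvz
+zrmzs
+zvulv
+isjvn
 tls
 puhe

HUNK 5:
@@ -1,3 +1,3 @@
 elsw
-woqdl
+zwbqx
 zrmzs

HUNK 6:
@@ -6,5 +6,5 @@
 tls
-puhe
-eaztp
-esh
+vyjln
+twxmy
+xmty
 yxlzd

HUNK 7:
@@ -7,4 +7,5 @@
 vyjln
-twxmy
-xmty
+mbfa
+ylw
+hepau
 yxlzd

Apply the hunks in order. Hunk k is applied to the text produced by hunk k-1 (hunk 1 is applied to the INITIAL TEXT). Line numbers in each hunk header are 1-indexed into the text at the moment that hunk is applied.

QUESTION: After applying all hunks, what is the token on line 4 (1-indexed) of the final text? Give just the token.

Answer: zvulv

Derivation:
Hunk 1: at line 3 remove [qnwjc] add [eaztp,esh] -> 8 lines: elsw woqdl bdgcy wqe eaztp esh yxlzd nwp
Hunk 2: at line 3 remove [wqe] add [hwzfj,tls,puhe] -> 10 lines: elsw woqdl bdgcy hwzfj tls puhe eaztp esh yxlzd nwp
Hunk 3: at line 1 remove [bdgcy,hwzfj] add [fvz] -> 9 lines: elsw woqdl fvz tls puhe eaztp esh yxlzd nwp
Hunk 4: at line 1 remove [fvz] add [zrmzs,zvulv,isjvn] -> 11 lines: elsw woqdl zrmzs zvulv isjvn tls puhe eaztp esh yxlzd nwp
Hunk 5: at line 1 remove [woqdl] add [zwbqx] -> 11 lines: elsw zwbqx zrmzs zvulv isjvn tls puhe eaztp esh yxlzd nwp
Hunk 6: at line 6 remove [puhe,eaztp,esh] add [vyjln,twxmy,xmty] -> 11 lines: elsw zwbqx zrmzs zvulv isjvn tls vyjln twxmy xmty yxlzd nwp
Hunk 7: at line 7 remove [twxmy,xmty] add [mbfa,ylw,hepau] -> 12 lines: elsw zwbqx zrmzs zvulv isjvn tls vyjln mbfa ylw hepau yxlzd nwp
Final line 4: zvulv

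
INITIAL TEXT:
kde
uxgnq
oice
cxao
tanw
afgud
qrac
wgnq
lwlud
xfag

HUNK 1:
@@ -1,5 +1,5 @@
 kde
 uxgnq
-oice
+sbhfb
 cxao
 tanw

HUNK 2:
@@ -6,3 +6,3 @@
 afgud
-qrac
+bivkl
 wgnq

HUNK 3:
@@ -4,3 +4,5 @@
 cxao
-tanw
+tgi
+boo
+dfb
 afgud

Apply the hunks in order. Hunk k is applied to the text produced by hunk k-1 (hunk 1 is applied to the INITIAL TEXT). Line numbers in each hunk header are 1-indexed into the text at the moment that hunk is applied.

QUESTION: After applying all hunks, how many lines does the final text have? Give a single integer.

Answer: 12

Derivation:
Hunk 1: at line 1 remove [oice] add [sbhfb] -> 10 lines: kde uxgnq sbhfb cxao tanw afgud qrac wgnq lwlud xfag
Hunk 2: at line 6 remove [qrac] add [bivkl] -> 10 lines: kde uxgnq sbhfb cxao tanw afgud bivkl wgnq lwlud xfag
Hunk 3: at line 4 remove [tanw] add [tgi,boo,dfb] -> 12 lines: kde uxgnq sbhfb cxao tgi boo dfb afgud bivkl wgnq lwlud xfag
Final line count: 12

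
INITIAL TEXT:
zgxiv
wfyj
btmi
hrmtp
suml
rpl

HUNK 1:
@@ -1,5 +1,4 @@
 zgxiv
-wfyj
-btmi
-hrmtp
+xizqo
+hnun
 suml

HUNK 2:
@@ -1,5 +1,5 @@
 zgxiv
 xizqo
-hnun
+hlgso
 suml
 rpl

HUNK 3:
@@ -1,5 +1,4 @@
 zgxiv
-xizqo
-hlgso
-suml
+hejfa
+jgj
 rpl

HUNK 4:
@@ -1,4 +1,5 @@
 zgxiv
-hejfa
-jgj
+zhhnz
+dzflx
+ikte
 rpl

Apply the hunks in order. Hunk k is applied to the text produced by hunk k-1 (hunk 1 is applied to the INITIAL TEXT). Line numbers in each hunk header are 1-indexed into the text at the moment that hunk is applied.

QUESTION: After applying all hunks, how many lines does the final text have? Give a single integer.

Hunk 1: at line 1 remove [wfyj,btmi,hrmtp] add [xizqo,hnun] -> 5 lines: zgxiv xizqo hnun suml rpl
Hunk 2: at line 1 remove [hnun] add [hlgso] -> 5 lines: zgxiv xizqo hlgso suml rpl
Hunk 3: at line 1 remove [xizqo,hlgso,suml] add [hejfa,jgj] -> 4 lines: zgxiv hejfa jgj rpl
Hunk 4: at line 1 remove [hejfa,jgj] add [zhhnz,dzflx,ikte] -> 5 lines: zgxiv zhhnz dzflx ikte rpl
Final line count: 5

Answer: 5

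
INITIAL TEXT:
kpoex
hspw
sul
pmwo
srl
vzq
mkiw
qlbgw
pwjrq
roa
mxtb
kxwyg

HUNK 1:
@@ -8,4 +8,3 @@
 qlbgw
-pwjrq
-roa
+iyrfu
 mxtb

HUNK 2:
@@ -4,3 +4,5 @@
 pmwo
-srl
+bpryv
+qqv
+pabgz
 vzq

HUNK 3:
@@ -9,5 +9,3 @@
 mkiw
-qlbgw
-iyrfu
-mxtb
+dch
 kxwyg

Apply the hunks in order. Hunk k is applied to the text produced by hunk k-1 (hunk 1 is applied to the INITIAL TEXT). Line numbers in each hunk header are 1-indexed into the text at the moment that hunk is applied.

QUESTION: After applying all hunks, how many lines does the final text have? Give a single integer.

Hunk 1: at line 8 remove [pwjrq,roa] add [iyrfu] -> 11 lines: kpoex hspw sul pmwo srl vzq mkiw qlbgw iyrfu mxtb kxwyg
Hunk 2: at line 4 remove [srl] add [bpryv,qqv,pabgz] -> 13 lines: kpoex hspw sul pmwo bpryv qqv pabgz vzq mkiw qlbgw iyrfu mxtb kxwyg
Hunk 3: at line 9 remove [qlbgw,iyrfu,mxtb] add [dch] -> 11 lines: kpoex hspw sul pmwo bpryv qqv pabgz vzq mkiw dch kxwyg
Final line count: 11

Answer: 11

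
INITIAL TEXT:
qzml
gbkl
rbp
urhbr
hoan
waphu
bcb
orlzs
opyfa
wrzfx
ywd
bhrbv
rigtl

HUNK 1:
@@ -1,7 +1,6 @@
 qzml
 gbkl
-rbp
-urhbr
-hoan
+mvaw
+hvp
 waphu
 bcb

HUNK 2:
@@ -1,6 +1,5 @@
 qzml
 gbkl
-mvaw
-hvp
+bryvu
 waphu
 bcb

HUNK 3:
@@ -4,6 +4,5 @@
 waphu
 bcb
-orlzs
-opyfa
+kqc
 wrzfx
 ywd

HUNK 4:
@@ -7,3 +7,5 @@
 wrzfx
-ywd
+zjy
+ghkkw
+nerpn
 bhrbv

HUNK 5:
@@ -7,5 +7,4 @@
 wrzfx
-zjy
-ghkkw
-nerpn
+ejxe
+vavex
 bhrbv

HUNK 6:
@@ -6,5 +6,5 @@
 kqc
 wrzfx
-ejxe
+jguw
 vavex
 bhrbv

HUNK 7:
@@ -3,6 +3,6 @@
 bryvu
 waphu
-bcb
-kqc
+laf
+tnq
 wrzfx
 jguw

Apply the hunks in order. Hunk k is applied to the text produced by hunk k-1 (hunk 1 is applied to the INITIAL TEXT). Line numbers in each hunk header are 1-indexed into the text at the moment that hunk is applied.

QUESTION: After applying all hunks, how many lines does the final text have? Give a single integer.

Hunk 1: at line 1 remove [rbp,urhbr,hoan] add [mvaw,hvp] -> 12 lines: qzml gbkl mvaw hvp waphu bcb orlzs opyfa wrzfx ywd bhrbv rigtl
Hunk 2: at line 1 remove [mvaw,hvp] add [bryvu] -> 11 lines: qzml gbkl bryvu waphu bcb orlzs opyfa wrzfx ywd bhrbv rigtl
Hunk 3: at line 4 remove [orlzs,opyfa] add [kqc] -> 10 lines: qzml gbkl bryvu waphu bcb kqc wrzfx ywd bhrbv rigtl
Hunk 4: at line 7 remove [ywd] add [zjy,ghkkw,nerpn] -> 12 lines: qzml gbkl bryvu waphu bcb kqc wrzfx zjy ghkkw nerpn bhrbv rigtl
Hunk 5: at line 7 remove [zjy,ghkkw,nerpn] add [ejxe,vavex] -> 11 lines: qzml gbkl bryvu waphu bcb kqc wrzfx ejxe vavex bhrbv rigtl
Hunk 6: at line 6 remove [ejxe] add [jguw] -> 11 lines: qzml gbkl bryvu waphu bcb kqc wrzfx jguw vavex bhrbv rigtl
Hunk 7: at line 3 remove [bcb,kqc] add [laf,tnq] -> 11 lines: qzml gbkl bryvu waphu laf tnq wrzfx jguw vavex bhrbv rigtl
Final line count: 11

Answer: 11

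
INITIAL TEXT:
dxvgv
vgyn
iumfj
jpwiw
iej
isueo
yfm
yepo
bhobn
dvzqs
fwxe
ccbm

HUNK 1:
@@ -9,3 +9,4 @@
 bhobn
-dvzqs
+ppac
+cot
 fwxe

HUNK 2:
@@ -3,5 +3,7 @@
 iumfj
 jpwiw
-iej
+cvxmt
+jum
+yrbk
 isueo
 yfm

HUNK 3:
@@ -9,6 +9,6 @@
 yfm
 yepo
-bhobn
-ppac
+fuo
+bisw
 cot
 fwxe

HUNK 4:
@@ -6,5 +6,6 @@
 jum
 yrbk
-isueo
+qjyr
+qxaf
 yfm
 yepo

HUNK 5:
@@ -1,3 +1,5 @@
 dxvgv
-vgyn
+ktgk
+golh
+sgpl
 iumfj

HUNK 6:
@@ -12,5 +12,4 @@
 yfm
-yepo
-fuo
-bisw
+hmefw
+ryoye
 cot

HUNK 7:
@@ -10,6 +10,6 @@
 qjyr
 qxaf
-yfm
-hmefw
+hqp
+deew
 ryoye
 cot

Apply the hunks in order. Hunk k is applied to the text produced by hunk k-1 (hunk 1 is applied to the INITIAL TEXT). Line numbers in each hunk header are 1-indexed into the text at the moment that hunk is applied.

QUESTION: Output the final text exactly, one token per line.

Answer: dxvgv
ktgk
golh
sgpl
iumfj
jpwiw
cvxmt
jum
yrbk
qjyr
qxaf
hqp
deew
ryoye
cot
fwxe
ccbm

Derivation:
Hunk 1: at line 9 remove [dvzqs] add [ppac,cot] -> 13 lines: dxvgv vgyn iumfj jpwiw iej isueo yfm yepo bhobn ppac cot fwxe ccbm
Hunk 2: at line 3 remove [iej] add [cvxmt,jum,yrbk] -> 15 lines: dxvgv vgyn iumfj jpwiw cvxmt jum yrbk isueo yfm yepo bhobn ppac cot fwxe ccbm
Hunk 3: at line 9 remove [bhobn,ppac] add [fuo,bisw] -> 15 lines: dxvgv vgyn iumfj jpwiw cvxmt jum yrbk isueo yfm yepo fuo bisw cot fwxe ccbm
Hunk 4: at line 6 remove [isueo] add [qjyr,qxaf] -> 16 lines: dxvgv vgyn iumfj jpwiw cvxmt jum yrbk qjyr qxaf yfm yepo fuo bisw cot fwxe ccbm
Hunk 5: at line 1 remove [vgyn] add [ktgk,golh,sgpl] -> 18 lines: dxvgv ktgk golh sgpl iumfj jpwiw cvxmt jum yrbk qjyr qxaf yfm yepo fuo bisw cot fwxe ccbm
Hunk 6: at line 12 remove [yepo,fuo,bisw] add [hmefw,ryoye] -> 17 lines: dxvgv ktgk golh sgpl iumfj jpwiw cvxmt jum yrbk qjyr qxaf yfm hmefw ryoye cot fwxe ccbm
Hunk 7: at line 10 remove [yfm,hmefw] add [hqp,deew] -> 17 lines: dxvgv ktgk golh sgpl iumfj jpwiw cvxmt jum yrbk qjyr qxaf hqp deew ryoye cot fwxe ccbm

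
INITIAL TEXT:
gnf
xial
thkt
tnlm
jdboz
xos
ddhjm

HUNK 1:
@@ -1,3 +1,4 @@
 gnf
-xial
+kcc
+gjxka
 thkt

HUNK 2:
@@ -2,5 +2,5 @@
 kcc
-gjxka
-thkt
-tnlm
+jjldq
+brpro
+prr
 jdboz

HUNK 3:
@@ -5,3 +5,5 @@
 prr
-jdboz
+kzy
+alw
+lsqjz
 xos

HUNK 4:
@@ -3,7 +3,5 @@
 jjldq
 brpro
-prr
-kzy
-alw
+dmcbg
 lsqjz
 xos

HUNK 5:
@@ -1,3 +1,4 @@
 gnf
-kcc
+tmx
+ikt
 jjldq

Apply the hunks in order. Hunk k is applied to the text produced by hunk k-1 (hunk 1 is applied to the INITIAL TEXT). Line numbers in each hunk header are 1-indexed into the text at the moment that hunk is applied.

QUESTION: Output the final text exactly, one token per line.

Answer: gnf
tmx
ikt
jjldq
brpro
dmcbg
lsqjz
xos
ddhjm

Derivation:
Hunk 1: at line 1 remove [xial] add [kcc,gjxka] -> 8 lines: gnf kcc gjxka thkt tnlm jdboz xos ddhjm
Hunk 2: at line 2 remove [gjxka,thkt,tnlm] add [jjldq,brpro,prr] -> 8 lines: gnf kcc jjldq brpro prr jdboz xos ddhjm
Hunk 3: at line 5 remove [jdboz] add [kzy,alw,lsqjz] -> 10 lines: gnf kcc jjldq brpro prr kzy alw lsqjz xos ddhjm
Hunk 4: at line 3 remove [prr,kzy,alw] add [dmcbg] -> 8 lines: gnf kcc jjldq brpro dmcbg lsqjz xos ddhjm
Hunk 5: at line 1 remove [kcc] add [tmx,ikt] -> 9 lines: gnf tmx ikt jjldq brpro dmcbg lsqjz xos ddhjm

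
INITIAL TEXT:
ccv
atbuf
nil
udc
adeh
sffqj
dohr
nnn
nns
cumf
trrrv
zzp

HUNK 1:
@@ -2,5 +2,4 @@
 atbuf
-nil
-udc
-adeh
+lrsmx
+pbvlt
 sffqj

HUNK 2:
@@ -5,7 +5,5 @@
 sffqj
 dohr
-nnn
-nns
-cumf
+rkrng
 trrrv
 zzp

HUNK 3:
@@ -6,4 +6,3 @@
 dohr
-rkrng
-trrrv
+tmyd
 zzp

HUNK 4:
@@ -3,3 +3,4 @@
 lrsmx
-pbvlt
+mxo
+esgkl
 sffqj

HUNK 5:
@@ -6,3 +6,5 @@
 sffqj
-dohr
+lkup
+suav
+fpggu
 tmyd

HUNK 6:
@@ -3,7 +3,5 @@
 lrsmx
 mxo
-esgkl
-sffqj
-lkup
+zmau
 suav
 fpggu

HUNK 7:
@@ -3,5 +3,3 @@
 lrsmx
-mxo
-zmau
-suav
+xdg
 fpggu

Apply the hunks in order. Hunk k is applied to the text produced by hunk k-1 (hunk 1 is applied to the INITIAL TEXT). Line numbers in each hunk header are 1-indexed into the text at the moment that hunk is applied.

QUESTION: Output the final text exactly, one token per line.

Answer: ccv
atbuf
lrsmx
xdg
fpggu
tmyd
zzp

Derivation:
Hunk 1: at line 2 remove [nil,udc,adeh] add [lrsmx,pbvlt] -> 11 lines: ccv atbuf lrsmx pbvlt sffqj dohr nnn nns cumf trrrv zzp
Hunk 2: at line 5 remove [nnn,nns,cumf] add [rkrng] -> 9 lines: ccv atbuf lrsmx pbvlt sffqj dohr rkrng trrrv zzp
Hunk 3: at line 6 remove [rkrng,trrrv] add [tmyd] -> 8 lines: ccv atbuf lrsmx pbvlt sffqj dohr tmyd zzp
Hunk 4: at line 3 remove [pbvlt] add [mxo,esgkl] -> 9 lines: ccv atbuf lrsmx mxo esgkl sffqj dohr tmyd zzp
Hunk 5: at line 6 remove [dohr] add [lkup,suav,fpggu] -> 11 lines: ccv atbuf lrsmx mxo esgkl sffqj lkup suav fpggu tmyd zzp
Hunk 6: at line 3 remove [esgkl,sffqj,lkup] add [zmau] -> 9 lines: ccv atbuf lrsmx mxo zmau suav fpggu tmyd zzp
Hunk 7: at line 3 remove [mxo,zmau,suav] add [xdg] -> 7 lines: ccv atbuf lrsmx xdg fpggu tmyd zzp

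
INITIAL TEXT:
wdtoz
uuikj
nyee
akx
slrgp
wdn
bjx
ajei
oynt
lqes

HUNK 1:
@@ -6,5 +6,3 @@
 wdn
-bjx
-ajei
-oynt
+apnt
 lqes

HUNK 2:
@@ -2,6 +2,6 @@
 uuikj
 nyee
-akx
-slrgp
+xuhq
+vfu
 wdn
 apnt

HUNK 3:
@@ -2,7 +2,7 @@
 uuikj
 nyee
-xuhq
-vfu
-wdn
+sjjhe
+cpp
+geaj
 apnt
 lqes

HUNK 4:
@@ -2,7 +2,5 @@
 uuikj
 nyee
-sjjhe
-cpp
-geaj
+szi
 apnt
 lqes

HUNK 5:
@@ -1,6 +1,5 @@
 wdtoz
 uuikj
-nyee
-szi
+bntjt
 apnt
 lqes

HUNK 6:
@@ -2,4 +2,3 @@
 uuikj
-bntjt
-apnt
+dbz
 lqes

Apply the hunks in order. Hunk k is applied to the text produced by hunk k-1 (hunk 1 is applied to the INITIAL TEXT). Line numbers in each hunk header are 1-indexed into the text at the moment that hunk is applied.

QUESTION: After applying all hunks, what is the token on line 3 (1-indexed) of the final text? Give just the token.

Hunk 1: at line 6 remove [bjx,ajei,oynt] add [apnt] -> 8 lines: wdtoz uuikj nyee akx slrgp wdn apnt lqes
Hunk 2: at line 2 remove [akx,slrgp] add [xuhq,vfu] -> 8 lines: wdtoz uuikj nyee xuhq vfu wdn apnt lqes
Hunk 3: at line 2 remove [xuhq,vfu,wdn] add [sjjhe,cpp,geaj] -> 8 lines: wdtoz uuikj nyee sjjhe cpp geaj apnt lqes
Hunk 4: at line 2 remove [sjjhe,cpp,geaj] add [szi] -> 6 lines: wdtoz uuikj nyee szi apnt lqes
Hunk 5: at line 1 remove [nyee,szi] add [bntjt] -> 5 lines: wdtoz uuikj bntjt apnt lqes
Hunk 6: at line 2 remove [bntjt,apnt] add [dbz] -> 4 lines: wdtoz uuikj dbz lqes
Final line 3: dbz

Answer: dbz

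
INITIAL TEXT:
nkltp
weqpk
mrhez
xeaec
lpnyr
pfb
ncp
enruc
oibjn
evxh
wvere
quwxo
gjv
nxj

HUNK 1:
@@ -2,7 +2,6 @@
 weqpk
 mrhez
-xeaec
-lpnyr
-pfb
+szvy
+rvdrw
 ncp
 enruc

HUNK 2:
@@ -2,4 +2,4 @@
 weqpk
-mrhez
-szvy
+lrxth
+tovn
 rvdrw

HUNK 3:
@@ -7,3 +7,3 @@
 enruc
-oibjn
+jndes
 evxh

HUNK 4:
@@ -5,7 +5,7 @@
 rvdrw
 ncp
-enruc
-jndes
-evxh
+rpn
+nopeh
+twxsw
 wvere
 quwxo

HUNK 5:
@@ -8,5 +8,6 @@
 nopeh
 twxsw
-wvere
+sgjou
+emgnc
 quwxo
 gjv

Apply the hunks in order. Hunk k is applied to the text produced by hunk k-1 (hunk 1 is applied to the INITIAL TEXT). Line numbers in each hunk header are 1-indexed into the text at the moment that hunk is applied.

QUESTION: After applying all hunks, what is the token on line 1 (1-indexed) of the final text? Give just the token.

Hunk 1: at line 2 remove [xeaec,lpnyr,pfb] add [szvy,rvdrw] -> 13 lines: nkltp weqpk mrhez szvy rvdrw ncp enruc oibjn evxh wvere quwxo gjv nxj
Hunk 2: at line 2 remove [mrhez,szvy] add [lrxth,tovn] -> 13 lines: nkltp weqpk lrxth tovn rvdrw ncp enruc oibjn evxh wvere quwxo gjv nxj
Hunk 3: at line 7 remove [oibjn] add [jndes] -> 13 lines: nkltp weqpk lrxth tovn rvdrw ncp enruc jndes evxh wvere quwxo gjv nxj
Hunk 4: at line 5 remove [enruc,jndes,evxh] add [rpn,nopeh,twxsw] -> 13 lines: nkltp weqpk lrxth tovn rvdrw ncp rpn nopeh twxsw wvere quwxo gjv nxj
Hunk 5: at line 8 remove [wvere] add [sgjou,emgnc] -> 14 lines: nkltp weqpk lrxth tovn rvdrw ncp rpn nopeh twxsw sgjou emgnc quwxo gjv nxj
Final line 1: nkltp

Answer: nkltp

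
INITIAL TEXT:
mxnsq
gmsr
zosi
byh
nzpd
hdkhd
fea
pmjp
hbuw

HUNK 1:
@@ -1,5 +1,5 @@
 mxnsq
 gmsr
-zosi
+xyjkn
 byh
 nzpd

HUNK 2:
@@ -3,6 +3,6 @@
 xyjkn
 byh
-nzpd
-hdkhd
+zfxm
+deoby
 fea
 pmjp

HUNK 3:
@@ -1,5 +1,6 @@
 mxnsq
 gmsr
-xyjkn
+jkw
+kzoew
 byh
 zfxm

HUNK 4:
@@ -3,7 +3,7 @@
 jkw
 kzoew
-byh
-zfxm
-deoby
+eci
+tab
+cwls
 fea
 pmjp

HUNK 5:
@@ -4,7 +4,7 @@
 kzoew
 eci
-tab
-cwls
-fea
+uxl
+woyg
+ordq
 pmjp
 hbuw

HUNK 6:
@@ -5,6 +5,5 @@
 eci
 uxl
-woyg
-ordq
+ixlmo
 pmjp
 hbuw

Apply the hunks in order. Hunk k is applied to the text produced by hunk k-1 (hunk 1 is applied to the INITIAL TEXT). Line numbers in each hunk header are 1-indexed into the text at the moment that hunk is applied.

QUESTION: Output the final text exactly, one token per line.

Answer: mxnsq
gmsr
jkw
kzoew
eci
uxl
ixlmo
pmjp
hbuw

Derivation:
Hunk 1: at line 1 remove [zosi] add [xyjkn] -> 9 lines: mxnsq gmsr xyjkn byh nzpd hdkhd fea pmjp hbuw
Hunk 2: at line 3 remove [nzpd,hdkhd] add [zfxm,deoby] -> 9 lines: mxnsq gmsr xyjkn byh zfxm deoby fea pmjp hbuw
Hunk 3: at line 1 remove [xyjkn] add [jkw,kzoew] -> 10 lines: mxnsq gmsr jkw kzoew byh zfxm deoby fea pmjp hbuw
Hunk 4: at line 3 remove [byh,zfxm,deoby] add [eci,tab,cwls] -> 10 lines: mxnsq gmsr jkw kzoew eci tab cwls fea pmjp hbuw
Hunk 5: at line 4 remove [tab,cwls,fea] add [uxl,woyg,ordq] -> 10 lines: mxnsq gmsr jkw kzoew eci uxl woyg ordq pmjp hbuw
Hunk 6: at line 5 remove [woyg,ordq] add [ixlmo] -> 9 lines: mxnsq gmsr jkw kzoew eci uxl ixlmo pmjp hbuw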